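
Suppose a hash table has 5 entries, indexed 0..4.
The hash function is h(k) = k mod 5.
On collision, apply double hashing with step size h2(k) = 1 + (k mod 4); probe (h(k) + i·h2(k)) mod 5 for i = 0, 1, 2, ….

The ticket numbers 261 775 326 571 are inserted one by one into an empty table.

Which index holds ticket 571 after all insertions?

261 hashes to 1; slot 1 is free => place at 1.
775 hashes to 0; slot 0 is free => place at 0.
326 hashes to 1, h2=3; 1 taken => place at 4.
571 hashes to 1, h2=4; 1,0,4 taken => place at 3.
Table: [775, 261, —, 571, 326]

3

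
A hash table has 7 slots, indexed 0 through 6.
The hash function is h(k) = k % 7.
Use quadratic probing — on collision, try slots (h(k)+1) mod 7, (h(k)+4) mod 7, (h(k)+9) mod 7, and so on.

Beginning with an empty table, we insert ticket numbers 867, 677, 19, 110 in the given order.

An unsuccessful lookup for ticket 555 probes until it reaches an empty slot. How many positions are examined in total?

Insert 867: h=6, slot 6 empty => index 6.
Insert 677: h=5, slot 5 empty => index 5.
Insert 19: h=5, slots 5,6 occupied => index 2.
Insert 110: h=5, slots 5,6,2 occupied => index 0.
Table: [110, _, 19, _, _, 677, 867]
Lookup 555: h=2, probe 2,3 → slot 3 empty, not found.

2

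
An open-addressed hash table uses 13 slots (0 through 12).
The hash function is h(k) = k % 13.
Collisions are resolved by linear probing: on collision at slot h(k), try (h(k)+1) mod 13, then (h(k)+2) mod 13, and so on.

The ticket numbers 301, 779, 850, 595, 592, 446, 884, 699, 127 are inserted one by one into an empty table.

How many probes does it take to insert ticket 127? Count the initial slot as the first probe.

5

301: h=2 -> slot 2
779: h=12 -> slot 12
850: h=5 -> slot 5
595: h=10 -> slot 10
592: h=7 -> slot 7
446: h=4 -> slot 4
884: h=0 -> slot 0
699: h=10, probe 10,11 -> slot 11
127: h=10, probe 10,11,12,0,1 -> slot 1
Table: [884, 127, 301, ., 446, 850, ., 592, ., ., 595, 699, 779]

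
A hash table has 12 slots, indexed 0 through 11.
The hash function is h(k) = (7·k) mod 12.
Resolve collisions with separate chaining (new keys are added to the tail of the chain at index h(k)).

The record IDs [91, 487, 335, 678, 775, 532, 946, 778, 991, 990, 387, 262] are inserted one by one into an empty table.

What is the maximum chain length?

4

Insert 91: h=1, bucket 1 empty -> new chain.
Insert 487: h=1, bucket 1 nonempty -> append to chain.
Insert 335: h=5, bucket 5 empty -> new chain.
Insert 678: h=6, bucket 6 empty -> new chain.
Insert 775: h=1, bucket 1 nonempty -> append to chain.
Insert 532: h=4, bucket 4 empty -> new chain.
Insert 946: h=10, bucket 10 empty -> new chain.
Insert 778: h=10, bucket 10 nonempty -> append to chain.
Insert 991: h=1, bucket 1 nonempty -> append to chain.
Insert 990: h=6, bucket 6 nonempty -> append to chain.
Insert 387: h=9, bucket 9 empty -> new chain.
Insert 262: h=10, bucket 10 nonempty -> append to chain.
Final buckets:
0: —
1: 91 -> 487 -> 775 -> 991
2: —
3: —
4: 532
5: 335
6: 678 -> 990
7: —
8: —
9: 387
10: 946 -> 778 -> 262
11: —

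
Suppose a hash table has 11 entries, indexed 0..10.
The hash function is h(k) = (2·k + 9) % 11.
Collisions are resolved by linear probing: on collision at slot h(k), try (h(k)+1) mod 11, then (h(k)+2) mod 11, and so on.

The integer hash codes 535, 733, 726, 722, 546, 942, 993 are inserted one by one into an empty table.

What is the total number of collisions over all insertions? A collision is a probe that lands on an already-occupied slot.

12

535: h=1 => slot 1
733: h=1, probe 1,2 => slot 2
726: h=9 => slot 9
722: h=1, probe 1,2,3 => slot 3
546: h=1, probe 1,2,3,4 => slot 4
942: h=1, probe 1,2,3,4,5 => slot 5
993: h=4, probe 4,5,6 => slot 6
Table: [∅, 535, 733, 722, 546, 942, 993, ∅, ∅, 726, ∅]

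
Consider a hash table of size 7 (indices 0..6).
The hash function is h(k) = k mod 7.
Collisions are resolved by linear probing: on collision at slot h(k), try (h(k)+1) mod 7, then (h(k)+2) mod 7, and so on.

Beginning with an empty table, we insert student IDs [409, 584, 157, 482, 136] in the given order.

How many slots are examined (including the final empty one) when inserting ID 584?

2

409 hashes to 3; slot 3 is free -> place at 3.
584 hashes to 3; 3 taken -> place at 4.
157 hashes to 3; 3,4 taken -> place at 5.
482 hashes to 6; slot 6 is free -> place at 6.
136 hashes to 3; 3,4,5,6 taken -> place at 0.
Table: [136, ., ., 409, 584, 157, 482]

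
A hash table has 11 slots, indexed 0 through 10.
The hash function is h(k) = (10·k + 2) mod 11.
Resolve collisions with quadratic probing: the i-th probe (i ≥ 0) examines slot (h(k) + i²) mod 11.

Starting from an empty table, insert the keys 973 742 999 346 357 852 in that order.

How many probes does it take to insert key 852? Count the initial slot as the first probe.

5

Insert 973: h=8, slot 8 empty => index 8.
Insert 742: h=8, slot 8 occupied => index 9.
Insert 999: h=4, slot 4 empty => index 4.
Insert 346: h=8, slots 8,9 occupied => index 1.
Insert 357: h=8, slots 8,9,1 occupied => index 6.
Insert 852: h=8, slots 8,9,1,6 occupied => index 2.
Table: [—, 346, 852, —, 999, —, 357, —, 973, 742, —]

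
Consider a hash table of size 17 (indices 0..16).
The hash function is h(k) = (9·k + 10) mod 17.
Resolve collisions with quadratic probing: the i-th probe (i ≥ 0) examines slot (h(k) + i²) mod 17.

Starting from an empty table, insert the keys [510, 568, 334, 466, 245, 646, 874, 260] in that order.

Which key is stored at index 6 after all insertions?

466

510: h=10 → slot 10
568: h=5 → slot 5
334: h=7 → slot 7
466: h=5, probe 5,6 → slot 6
245: h=5, probe 5,6,9 → slot 9
646: h=10, probe 10,11 → slot 11
874: h=5, probe 5,6,9,14 → slot 14
260: h=4 → slot 4
Table: [—, —, —, —, 260, 568, 466, 334, —, 245, 510, 646, —, —, 874, —, —]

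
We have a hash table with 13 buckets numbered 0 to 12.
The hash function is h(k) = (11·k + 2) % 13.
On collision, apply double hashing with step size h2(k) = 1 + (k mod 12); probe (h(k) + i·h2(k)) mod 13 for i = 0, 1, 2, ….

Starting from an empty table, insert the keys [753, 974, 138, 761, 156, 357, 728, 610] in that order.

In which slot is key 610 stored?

Insert 753: h=4, slot 4 empty => index 4.
Insert 974: h=4, h2=3, slot 4 occupied => index 7.
Insert 138: h=12, slot 12 empty => index 12.
Insert 761: h=1, slot 1 empty => index 1.
Insert 156: h=2, slot 2 empty => index 2.
Insert 357: h=3, slot 3 empty => index 3.
Insert 728: h=2, h2=9, slot 2 occupied => index 11.
Insert 610: h=4, h2=11, slots 4,2 occupied => index 0.
Table: [610, 761, 156, 357, 753, ., ., 974, ., ., ., 728, 138]

0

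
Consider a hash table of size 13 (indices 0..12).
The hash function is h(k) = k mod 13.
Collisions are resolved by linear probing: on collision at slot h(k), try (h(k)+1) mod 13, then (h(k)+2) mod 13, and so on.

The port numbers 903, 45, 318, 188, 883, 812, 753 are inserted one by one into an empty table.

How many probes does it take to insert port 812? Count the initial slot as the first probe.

903: h=6 => slot 6
45: h=6, probe 6,7 => slot 7
318: h=6, probe 6,7,8 => slot 8
188: h=6, probe 6,7,8,9 => slot 9
883: h=12 => slot 12
812: h=6, probe 6,7,8,9,10 => slot 10
753: h=12, probe 12,0 => slot 0
Table: [753, _, _, _, _, _, 903, 45, 318, 188, 812, _, 883]

5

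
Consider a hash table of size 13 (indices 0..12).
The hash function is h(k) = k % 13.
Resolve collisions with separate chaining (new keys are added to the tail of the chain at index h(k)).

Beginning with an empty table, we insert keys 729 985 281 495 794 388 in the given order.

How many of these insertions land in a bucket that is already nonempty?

2

729 → bucket 1
985 → bucket 10
281 → bucket 8
495 → bucket 1 (collision)
794 → bucket 1 (collision)
388 → bucket 11
Final buckets:
0: -
1: 729 -> 495 -> 794
2: -
3: -
4: -
5: -
6: -
7: -
8: 281
9: -
10: 985
11: 388
12: -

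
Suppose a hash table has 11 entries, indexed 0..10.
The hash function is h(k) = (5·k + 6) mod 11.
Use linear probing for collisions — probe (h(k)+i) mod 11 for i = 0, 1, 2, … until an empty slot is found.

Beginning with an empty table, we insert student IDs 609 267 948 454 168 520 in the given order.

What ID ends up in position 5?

948

Insert 609: h=4, slot 4 empty => index 4.
Insert 267: h=10, slot 10 empty => index 10.
Insert 948: h=5, slot 5 empty => index 5.
Insert 454: h=10, slot 10 occupied => index 0.
Insert 168: h=10, slots 10,0 occupied => index 1.
Insert 520: h=10, slots 10,0,1 occupied => index 2.
Table: [454, 168, 520, —, 609, 948, —, —, —, —, 267]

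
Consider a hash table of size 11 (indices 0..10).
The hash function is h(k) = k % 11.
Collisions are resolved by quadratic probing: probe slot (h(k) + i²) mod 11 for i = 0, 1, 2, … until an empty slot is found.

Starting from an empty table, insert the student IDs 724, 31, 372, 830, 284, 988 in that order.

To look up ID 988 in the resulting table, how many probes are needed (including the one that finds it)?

5

724: h=9 -> slot 9
31: h=9, probe 9,10 -> slot 10
372: h=9, probe 9,10,2 -> slot 2
830: h=5 -> slot 5
284: h=9, probe 9,10,2,7 -> slot 7
988: h=9, probe 9,10,2,7,3 -> slot 3
Table: [—, —, 372, 988, —, 830, —, 284, —, 724, 31]
Lookup 988: h=9, probe 9,10,2,7,3 → found at 3.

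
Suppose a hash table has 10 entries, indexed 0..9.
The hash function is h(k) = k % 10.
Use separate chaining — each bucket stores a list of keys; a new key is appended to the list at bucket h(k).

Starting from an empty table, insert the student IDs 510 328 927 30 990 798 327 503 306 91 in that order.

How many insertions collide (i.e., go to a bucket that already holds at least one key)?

510 -> bucket 0
328 -> bucket 8
927 -> bucket 7
30 -> bucket 0 (collision)
990 -> bucket 0 (collision)
798 -> bucket 8 (collision)
327 -> bucket 7 (collision)
503 -> bucket 3
306 -> bucket 6
91 -> bucket 1
Final buckets:
0: 510 -> 30 -> 990
1: 91
2: .
3: 503
4: .
5: .
6: 306
7: 927 -> 327
8: 328 -> 798
9: .

4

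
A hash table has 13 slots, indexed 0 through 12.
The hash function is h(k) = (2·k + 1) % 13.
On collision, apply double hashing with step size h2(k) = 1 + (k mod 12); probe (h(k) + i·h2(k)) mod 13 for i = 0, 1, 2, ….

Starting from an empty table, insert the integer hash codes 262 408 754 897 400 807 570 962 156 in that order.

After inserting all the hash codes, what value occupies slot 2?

262 hashes to 5; slot 5 is free → place at 5.
408 hashes to 11; slot 11 is free → place at 11.
754 hashes to 1; slot 1 is free → place at 1.
897 hashes to 1, h2=10; 1,11 taken → place at 8.
400 hashes to 8, h2=5; 8 taken → place at 0.
807 hashes to 3; slot 3 is free → place at 3.
570 hashes to 10; slot 10 is free → place at 10.
962 hashes to 1, h2=3; 1 taken → place at 4.
156 hashes to 1, h2=1; 1 taken → place at 2.
Table: [400, 754, 156, 807, 962, 262, -, -, 897, -, 570, 408, -]

156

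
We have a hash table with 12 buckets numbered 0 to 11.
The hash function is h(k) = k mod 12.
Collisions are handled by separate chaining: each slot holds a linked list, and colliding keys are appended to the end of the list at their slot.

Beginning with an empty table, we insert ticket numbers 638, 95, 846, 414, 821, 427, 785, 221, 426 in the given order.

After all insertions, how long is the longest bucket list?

Insert 638: h=2, bucket 2 empty → new chain.
Insert 95: h=11, bucket 11 empty → new chain.
Insert 846: h=6, bucket 6 empty → new chain.
Insert 414: h=6, bucket 6 nonempty → append to chain.
Insert 821: h=5, bucket 5 empty → new chain.
Insert 427: h=7, bucket 7 empty → new chain.
Insert 785: h=5, bucket 5 nonempty → append to chain.
Insert 221: h=5, bucket 5 nonempty → append to chain.
Insert 426: h=6, bucket 6 nonempty → append to chain.
Final buckets:
0: ∅
1: ∅
2: 638
3: ∅
4: ∅
5: 821 -> 785 -> 221
6: 846 -> 414 -> 426
7: 427
8: ∅
9: ∅
10: ∅
11: 95

3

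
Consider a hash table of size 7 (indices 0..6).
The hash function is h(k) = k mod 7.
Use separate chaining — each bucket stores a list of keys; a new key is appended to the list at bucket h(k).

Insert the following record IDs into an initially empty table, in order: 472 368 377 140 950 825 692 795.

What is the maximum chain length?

3

472 -> bucket 3
368 -> bucket 4
377 -> bucket 6
140 -> bucket 0
950 -> bucket 5
825 -> bucket 6 (collision)
692 -> bucket 6 (collision)
795 -> bucket 4 (collision)
Final buckets:
0: 140
1: _
2: _
3: 472
4: 368 -> 795
5: 950
6: 377 -> 825 -> 692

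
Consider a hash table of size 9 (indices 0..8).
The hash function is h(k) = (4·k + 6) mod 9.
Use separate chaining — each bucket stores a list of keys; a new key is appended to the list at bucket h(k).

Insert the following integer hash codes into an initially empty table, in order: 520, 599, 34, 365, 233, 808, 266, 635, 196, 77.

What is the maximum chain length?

5

520 → bucket 7
599 → bucket 8
34 → bucket 7 (collision)
365 → bucket 8 (collision)
233 → bucket 2
808 → bucket 7 (collision)
266 → bucket 8 (collision)
635 → bucket 8 (collision)
196 → bucket 7 (collision)
77 → bucket 8 (collision)
Final buckets:
0: -
1: -
2: 233
3: -
4: -
5: -
6: -
7: 520 -> 34 -> 808 -> 196
8: 599 -> 365 -> 266 -> 635 -> 77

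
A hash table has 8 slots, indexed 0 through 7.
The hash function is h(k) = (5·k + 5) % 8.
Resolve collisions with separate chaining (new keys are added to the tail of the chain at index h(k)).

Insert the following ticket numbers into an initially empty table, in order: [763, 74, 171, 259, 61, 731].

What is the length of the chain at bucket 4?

763 → bucket 4
74 → bucket 7
171 → bucket 4 (collision)
259 → bucket 4 (collision)
61 → bucket 6
731 → bucket 4 (collision)
Final buckets:
0: -
1: -
2: -
3: -
4: 763 -> 171 -> 259 -> 731
5: -
6: 61
7: 74

4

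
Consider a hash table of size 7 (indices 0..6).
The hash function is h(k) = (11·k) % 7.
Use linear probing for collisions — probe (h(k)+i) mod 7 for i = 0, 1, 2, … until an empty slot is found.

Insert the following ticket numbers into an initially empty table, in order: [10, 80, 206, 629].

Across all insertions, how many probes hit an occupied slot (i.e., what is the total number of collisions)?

3

10: h=5 => slot 5
80: h=5, probe 5,6 => slot 6
206: h=5, probe 5,6,0 => slot 0
629: h=3 => slot 3
Table: [206, ∅, ∅, 629, ∅, 10, 80]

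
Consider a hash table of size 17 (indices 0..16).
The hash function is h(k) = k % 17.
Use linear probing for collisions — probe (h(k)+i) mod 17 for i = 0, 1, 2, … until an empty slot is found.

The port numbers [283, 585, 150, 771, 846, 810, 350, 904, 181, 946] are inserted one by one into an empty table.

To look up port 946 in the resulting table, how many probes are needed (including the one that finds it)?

Insert 283: h=11, slot 11 empty -> index 11.
Insert 585: h=7, slot 7 empty -> index 7.
Insert 150: h=14, slot 14 empty -> index 14.
Insert 771: h=6, slot 6 empty -> index 6.
Insert 846: h=13, slot 13 empty -> index 13.
Insert 810: h=11, slot 11 occupied -> index 12.
Insert 350: h=10, slot 10 empty -> index 10.
Insert 904: h=3, slot 3 empty -> index 3.
Insert 181: h=11, slots 11,12,13,14 occupied -> index 15.
Insert 946: h=11, slots 11,12,13,14,15 occupied -> index 16.
Table: [-, -, -, 904, -, -, 771, 585, -, -, 350, 283, 810, 846, 150, 181, 946]
Lookup 946: h=11, probe 11,12,13,14,15,16 → found at 16.

6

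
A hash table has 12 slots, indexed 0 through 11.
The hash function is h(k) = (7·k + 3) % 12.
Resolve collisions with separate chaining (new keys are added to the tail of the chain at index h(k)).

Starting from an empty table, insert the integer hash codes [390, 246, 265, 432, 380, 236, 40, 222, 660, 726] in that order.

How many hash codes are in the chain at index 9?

390 → bucket 9
246 → bucket 9 (collision)
265 → bucket 10
432 → bucket 3
380 → bucket 11
236 → bucket 11 (collision)
40 → bucket 7
222 → bucket 9 (collision)
660 → bucket 3 (collision)
726 → bucket 9 (collision)
Final buckets:
0: -
1: -
2: -
3: 432 -> 660
4: -
5: -
6: -
7: 40
8: -
9: 390 -> 246 -> 222 -> 726
10: 265
11: 380 -> 236

4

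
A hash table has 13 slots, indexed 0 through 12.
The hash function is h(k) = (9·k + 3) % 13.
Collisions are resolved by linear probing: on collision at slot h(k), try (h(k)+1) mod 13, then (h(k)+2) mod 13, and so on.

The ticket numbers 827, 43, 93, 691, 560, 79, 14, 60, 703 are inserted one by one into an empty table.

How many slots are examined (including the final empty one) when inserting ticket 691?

2

827 hashes to 10; slot 10 is free -> place at 10.
43 hashes to 0; slot 0 is free -> place at 0.
93 hashes to 8; slot 8 is free -> place at 8.
691 hashes to 8; 8 taken -> place at 9.
560 hashes to 12; slot 12 is free -> place at 12.
79 hashes to 12; 12,0 taken -> place at 1.
14 hashes to 12; 12,0,1 taken -> place at 2.
60 hashes to 10; 10 taken -> place at 11.
703 hashes to 12; 12,0,1,2 taken -> place at 3.
Table: [43, 79, 14, 703, —, —, —, —, 93, 691, 827, 60, 560]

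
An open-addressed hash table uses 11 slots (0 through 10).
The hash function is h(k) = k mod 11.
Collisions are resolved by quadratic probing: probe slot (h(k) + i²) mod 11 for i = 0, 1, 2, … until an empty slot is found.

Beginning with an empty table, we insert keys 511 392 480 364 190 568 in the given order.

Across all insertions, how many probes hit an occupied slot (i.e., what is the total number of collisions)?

511: h=5 => slot 5
392: h=7 => slot 7
480: h=7, probe 7,8 => slot 8
364: h=1 => slot 1
190: h=3 => slot 3
568: h=7, probe 7,8,0 => slot 0
Table: [568, 364, -, 190, -, 511, -, 392, 480, -, -]

3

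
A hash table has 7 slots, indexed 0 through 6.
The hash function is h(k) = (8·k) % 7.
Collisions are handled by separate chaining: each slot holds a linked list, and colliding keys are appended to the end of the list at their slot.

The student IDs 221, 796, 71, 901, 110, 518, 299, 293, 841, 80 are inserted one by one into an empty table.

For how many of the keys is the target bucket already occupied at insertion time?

221 -> bucket 4
796 -> bucket 5
71 -> bucket 1
901 -> bucket 5 (collision)
110 -> bucket 5 (collision)
518 -> bucket 0
299 -> bucket 5 (collision)
293 -> bucket 6
841 -> bucket 1 (collision)
80 -> bucket 3
Final buckets:
0: 518
1: 71 -> 841
2: -
3: 80
4: 221
5: 796 -> 901 -> 110 -> 299
6: 293

4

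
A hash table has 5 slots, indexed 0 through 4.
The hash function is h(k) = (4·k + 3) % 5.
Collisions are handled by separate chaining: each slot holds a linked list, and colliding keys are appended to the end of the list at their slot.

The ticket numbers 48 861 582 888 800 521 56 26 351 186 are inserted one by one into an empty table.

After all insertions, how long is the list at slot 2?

6

48 -> bucket 0
861 -> bucket 2
582 -> bucket 1
888 -> bucket 0 (collision)
800 -> bucket 3
521 -> bucket 2 (collision)
56 -> bucket 2 (collision)
26 -> bucket 2 (collision)
351 -> bucket 2 (collision)
186 -> bucket 2 (collision)
Final buckets:
0: 48 -> 888
1: 582
2: 861 -> 521 -> 56 -> 26 -> 351 -> 186
3: 800
4: —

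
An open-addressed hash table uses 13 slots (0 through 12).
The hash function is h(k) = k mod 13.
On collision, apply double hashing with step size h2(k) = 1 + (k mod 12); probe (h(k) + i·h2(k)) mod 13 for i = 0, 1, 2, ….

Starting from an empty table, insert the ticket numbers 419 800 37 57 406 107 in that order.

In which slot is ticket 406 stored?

1

419 hashes to 3; slot 3 is free => place at 3.
800 hashes to 7; slot 7 is free => place at 7.
37 hashes to 11; slot 11 is free => place at 11.
57 hashes to 5; slot 5 is free => place at 5.
406 hashes to 3, h2=11; 3 taken => place at 1.
107 hashes to 3, h2=12; 3 taken => place at 2.
Table: [∅, 406, 107, 419, ∅, 57, ∅, 800, ∅, ∅, ∅, 37, ∅]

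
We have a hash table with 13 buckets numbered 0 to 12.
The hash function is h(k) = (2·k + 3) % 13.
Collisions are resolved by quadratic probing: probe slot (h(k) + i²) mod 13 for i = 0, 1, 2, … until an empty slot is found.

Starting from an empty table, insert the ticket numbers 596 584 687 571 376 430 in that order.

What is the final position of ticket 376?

5

596: h=12 → slot 12
584: h=1 → slot 1
687: h=12, probe 12,0 → slot 0
571: h=1, probe 1,2 → slot 2
376: h=1, probe 1,2,5 → slot 5
430: h=5, probe 5,6 → slot 6
Table: [687, 584, 571, -, -, 376, 430, -, -, -, -, -, 596]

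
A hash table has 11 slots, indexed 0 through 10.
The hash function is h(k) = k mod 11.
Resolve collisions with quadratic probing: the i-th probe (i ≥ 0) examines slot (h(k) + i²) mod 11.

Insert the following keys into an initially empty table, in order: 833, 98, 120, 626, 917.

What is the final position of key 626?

3

833 hashes to 8; slot 8 is free → place at 8.
98 hashes to 10; slot 10 is free → place at 10.
120 hashes to 10; 10 taken → place at 0.
626 hashes to 10; 10,0 taken → place at 3.
917 hashes to 4; slot 4 is free → place at 4.
Table: [120, _, _, 626, 917, _, _, _, 833, _, 98]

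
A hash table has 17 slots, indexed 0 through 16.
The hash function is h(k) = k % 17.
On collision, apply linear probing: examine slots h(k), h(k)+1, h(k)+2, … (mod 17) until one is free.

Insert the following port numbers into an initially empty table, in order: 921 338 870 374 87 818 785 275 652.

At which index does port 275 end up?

7

921 hashes to 3; slot 3 is free => place at 3.
338 hashes to 15; slot 15 is free => place at 15.
870 hashes to 3; 3 taken => place at 4.
374 hashes to 0; slot 0 is free => place at 0.
87 hashes to 2; slot 2 is free => place at 2.
818 hashes to 2; 2,3,4 taken => place at 5.
785 hashes to 3; 3,4,5 taken => place at 6.
275 hashes to 3; 3,4,5,6 taken => place at 7.
652 hashes to 6; 6,7 taken => place at 8.
Table: [374, ., 87, 921, 870, 818, 785, 275, 652, ., ., ., ., ., ., 338, .]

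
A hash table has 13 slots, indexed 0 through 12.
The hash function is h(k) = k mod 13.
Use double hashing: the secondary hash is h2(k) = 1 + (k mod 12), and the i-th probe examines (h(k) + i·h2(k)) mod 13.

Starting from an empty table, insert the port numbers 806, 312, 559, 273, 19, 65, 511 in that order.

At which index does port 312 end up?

1

806 hashes to 0; slot 0 is free -> place at 0.
312 hashes to 0, h2=1; 0 taken -> place at 1.
559 hashes to 0, h2=8; 0 taken -> place at 8.
273 hashes to 0, h2=10; 0 taken -> place at 10.
19 hashes to 6; slot 6 is free -> place at 6.
65 hashes to 0, h2=6; 0,6 taken -> place at 12.
511 hashes to 4; slot 4 is free -> place at 4.
Table: [806, 312, —, —, 511, —, 19, —, 559, —, 273, —, 65]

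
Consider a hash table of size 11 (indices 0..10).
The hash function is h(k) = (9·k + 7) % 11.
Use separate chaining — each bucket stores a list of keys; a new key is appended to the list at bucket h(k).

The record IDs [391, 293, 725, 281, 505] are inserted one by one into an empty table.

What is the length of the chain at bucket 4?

1

Insert 391: h=6, bucket 6 empty -> new chain.
Insert 293: h=4, bucket 4 empty -> new chain.
Insert 725: h=9, bucket 9 empty -> new chain.
Insert 281: h=6, bucket 6 nonempty -> append to chain.
Insert 505: h=9, bucket 9 nonempty -> append to chain.
Final buckets:
0: —
1: —
2: —
3: —
4: 293
5: —
6: 391 -> 281
7: —
8: —
9: 725 -> 505
10: —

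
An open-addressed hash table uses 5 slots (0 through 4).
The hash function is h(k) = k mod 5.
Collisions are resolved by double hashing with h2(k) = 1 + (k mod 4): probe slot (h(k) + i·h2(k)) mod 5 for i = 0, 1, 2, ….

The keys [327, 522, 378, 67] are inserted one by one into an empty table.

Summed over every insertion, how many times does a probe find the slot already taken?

2

327 hashes to 2; slot 2 is free -> place at 2.
522 hashes to 2, h2=3; 2 taken -> place at 0.
378 hashes to 3; slot 3 is free -> place at 3.
67 hashes to 2, h2=4; 2 taken -> place at 1.
Table: [522, 67, 327, 378, -]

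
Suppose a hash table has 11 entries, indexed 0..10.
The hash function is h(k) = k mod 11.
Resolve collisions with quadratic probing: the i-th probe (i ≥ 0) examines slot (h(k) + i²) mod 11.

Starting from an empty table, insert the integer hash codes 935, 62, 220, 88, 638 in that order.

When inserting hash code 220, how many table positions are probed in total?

935: h=0 → slot 0
62: h=7 → slot 7
220: h=0, probe 0,1 → slot 1
88: h=0, probe 0,1,4 → slot 4
638: h=0, probe 0,1,4,9 → slot 9
Table: [935, 220, ∅, ∅, 88, ∅, ∅, 62, ∅, 638, ∅]

2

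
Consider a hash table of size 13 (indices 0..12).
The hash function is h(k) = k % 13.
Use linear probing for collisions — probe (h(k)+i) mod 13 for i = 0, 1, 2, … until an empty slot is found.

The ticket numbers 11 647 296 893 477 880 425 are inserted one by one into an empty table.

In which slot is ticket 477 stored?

0

Insert 11: h=11, slot 11 empty => index 11.
Insert 647: h=10, slot 10 empty => index 10.
Insert 296: h=10, slots 10,11 occupied => index 12.
Insert 893: h=9, slot 9 empty => index 9.
Insert 477: h=9, slots 9,10,11,12 occupied => index 0.
Insert 880: h=9, slots 9,10,11,12,0 occupied => index 1.
Insert 425: h=9, slots 9,10,11,12,0,1 occupied => index 2.
Table: [477, 880, 425, —, —, —, —, —, —, 893, 647, 11, 296]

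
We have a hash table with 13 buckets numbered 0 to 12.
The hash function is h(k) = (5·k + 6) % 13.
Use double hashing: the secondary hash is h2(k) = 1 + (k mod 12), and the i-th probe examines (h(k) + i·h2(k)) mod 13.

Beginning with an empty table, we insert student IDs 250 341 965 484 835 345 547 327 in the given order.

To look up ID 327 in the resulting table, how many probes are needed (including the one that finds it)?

Insert 250: h=8, slot 8 empty => index 8.
Insert 341: h=8, h2=6, slot 8 occupied => index 1.
Insert 965: h=8, h2=6, slots 8,1 occupied => index 7.
Insert 484: h=8, h2=5, slot 8 occupied => index 0.
Insert 835: h=8, h2=8, slot 8 occupied => index 3.
Insert 345: h=2, slot 2 empty => index 2.
Insert 547: h=11, slot 11 empty => index 11.
Insert 327: h=3, h2=4, slots 3,7,11,2 occupied => index 6.
Table: [484, 341, 345, 835, ., ., 327, 965, 250, ., ., 547, .]
Lookup 327: h=3, h2=4, probe 3,7,11,2,6 → found at 6.

5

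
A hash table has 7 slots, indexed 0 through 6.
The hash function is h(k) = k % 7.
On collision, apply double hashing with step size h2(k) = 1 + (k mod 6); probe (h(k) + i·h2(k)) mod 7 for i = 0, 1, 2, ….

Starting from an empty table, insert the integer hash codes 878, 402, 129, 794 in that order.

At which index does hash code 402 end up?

Insert 878: h=3, slot 3 empty -> index 3.
Insert 402: h=3, h2=1, slot 3 occupied -> index 4.
Insert 129: h=3, h2=4, slot 3 occupied -> index 0.
Insert 794: h=3, h2=3, slot 3 occupied -> index 6.
Table: [129, ∅, ∅, 878, 402, ∅, 794]

4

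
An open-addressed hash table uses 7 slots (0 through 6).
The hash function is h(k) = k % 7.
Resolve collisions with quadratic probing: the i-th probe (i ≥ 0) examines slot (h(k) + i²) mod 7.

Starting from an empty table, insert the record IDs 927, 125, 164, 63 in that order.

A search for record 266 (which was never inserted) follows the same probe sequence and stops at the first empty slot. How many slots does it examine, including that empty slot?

2

Insert 927: h=3, slot 3 empty => index 3.
Insert 125: h=6, slot 6 empty => index 6.
Insert 164: h=3, slot 3 occupied => index 4.
Insert 63: h=0, slot 0 empty => index 0.
Table: [63, _, _, 927, 164, _, 125]
Lookup 266: h=0, probe 0,1 → slot 1 empty, not found.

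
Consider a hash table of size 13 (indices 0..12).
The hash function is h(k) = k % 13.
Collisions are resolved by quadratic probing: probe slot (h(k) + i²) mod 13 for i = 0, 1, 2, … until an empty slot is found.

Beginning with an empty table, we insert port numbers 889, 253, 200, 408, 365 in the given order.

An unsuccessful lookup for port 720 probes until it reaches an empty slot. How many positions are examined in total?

889 hashes to 5; slot 5 is free => place at 5.
253 hashes to 6; slot 6 is free => place at 6.
200 hashes to 5; 5,6 taken => place at 9.
408 hashes to 5; 5,6,9 taken => place at 1.
365 hashes to 1; 1 taken => place at 2.
Table: [., 408, 365, ., ., 889, 253, ., ., 200, ., ., .]
Lookup 720: h=5, probe 5,6,9,1,8 → slot 8 empty, not found.

5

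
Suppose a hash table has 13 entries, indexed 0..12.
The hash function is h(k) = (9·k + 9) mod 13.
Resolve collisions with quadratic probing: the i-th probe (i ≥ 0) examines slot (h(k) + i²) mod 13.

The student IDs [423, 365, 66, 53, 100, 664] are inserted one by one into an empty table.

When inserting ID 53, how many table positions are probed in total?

423: h=7 → slot 7
365: h=5 → slot 5
66: h=5, probe 5,6 → slot 6
53: h=5, probe 5,6,9 → slot 9
100: h=12 → slot 12
664: h=5, probe 5,6,9,1 → slot 1
Table: [∅, 664, ∅, ∅, ∅, 365, 66, 423, ∅, 53, ∅, ∅, 100]

3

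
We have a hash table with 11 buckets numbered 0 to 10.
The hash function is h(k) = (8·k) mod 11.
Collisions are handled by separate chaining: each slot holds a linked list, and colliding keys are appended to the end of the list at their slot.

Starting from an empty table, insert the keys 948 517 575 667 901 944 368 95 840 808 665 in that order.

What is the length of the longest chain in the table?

Insert 948: h=5, bucket 5 empty → new chain.
Insert 517: h=0, bucket 0 empty → new chain.
Insert 575: h=2, bucket 2 empty → new chain.
Insert 667: h=1, bucket 1 empty → new chain.
Insert 901: h=3, bucket 3 empty → new chain.
Insert 944: h=6, bucket 6 empty → new chain.
Insert 368: h=7, bucket 7 empty → new chain.
Insert 95: h=1, bucket 1 nonempty → append to chain.
Insert 840: h=10, bucket 10 empty → new chain.
Insert 808: h=7, bucket 7 nonempty → append to chain.
Insert 665: h=7, bucket 7 nonempty → append to chain.
Final buckets:
0: 517
1: 667 -> 95
2: 575
3: 901
4: .
5: 948
6: 944
7: 368 -> 808 -> 665
8: .
9: .
10: 840

3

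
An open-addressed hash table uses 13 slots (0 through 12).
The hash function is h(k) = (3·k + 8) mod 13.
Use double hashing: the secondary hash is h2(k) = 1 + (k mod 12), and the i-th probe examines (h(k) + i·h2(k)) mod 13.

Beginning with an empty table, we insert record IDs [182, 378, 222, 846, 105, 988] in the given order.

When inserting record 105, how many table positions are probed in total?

Insert 182: h=8, slot 8 empty => index 8.
Insert 378: h=11, slot 11 empty => index 11.
Insert 222: h=11, h2=7, slot 11 occupied => index 5.
Insert 846: h=11, h2=7, slots 11,5 occupied => index 12.
Insert 105: h=11, h2=10, slots 11,8,5 occupied => index 2.
Insert 988: h=8, h2=5, slot 8 occupied => index 0.
Table: [988, -, 105, -, -, 222, -, -, 182, -, -, 378, 846]

4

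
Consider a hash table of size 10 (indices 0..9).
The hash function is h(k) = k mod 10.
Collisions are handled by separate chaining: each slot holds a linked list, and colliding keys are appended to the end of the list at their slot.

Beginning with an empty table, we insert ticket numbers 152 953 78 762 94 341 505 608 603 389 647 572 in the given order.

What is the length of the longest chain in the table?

3

Insert 152: h=2, bucket 2 empty -> new chain.
Insert 953: h=3, bucket 3 empty -> new chain.
Insert 78: h=8, bucket 8 empty -> new chain.
Insert 762: h=2, bucket 2 nonempty -> append to chain.
Insert 94: h=4, bucket 4 empty -> new chain.
Insert 341: h=1, bucket 1 empty -> new chain.
Insert 505: h=5, bucket 5 empty -> new chain.
Insert 608: h=8, bucket 8 nonempty -> append to chain.
Insert 603: h=3, bucket 3 nonempty -> append to chain.
Insert 389: h=9, bucket 9 empty -> new chain.
Insert 647: h=7, bucket 7 empty -> new chain.
Insert 572: h=2, bucket 2 nonempty -> append to chain.
Final buckets:
0: -
1: 341
2: 152 -> 762 -> 572
3: 953 -> 603
4: 94
5: 505
6: -
7: 647
8: 78 -> 608
9: 389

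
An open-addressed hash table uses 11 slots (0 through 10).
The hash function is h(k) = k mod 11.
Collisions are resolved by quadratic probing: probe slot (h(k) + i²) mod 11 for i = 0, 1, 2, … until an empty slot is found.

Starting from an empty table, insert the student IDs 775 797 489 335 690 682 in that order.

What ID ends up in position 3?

335

775 hashes to 5; slot 5 is free -> place at 5.
797 hashes to 5; 5 taken -> place at 6.
489 hashes to 5; 5,6 taken -> place at 9.
335 hashes to 5; 5,6,9 taken -> place at 3.
690 hashes to 8; slot 8 is free -> place at 8.
682 hashes to 0; slot 0 is free -> place at 0.
Table: [682, ∅, ∅, 335, ∅, 775, 797, ∅, 690, 489, ∅]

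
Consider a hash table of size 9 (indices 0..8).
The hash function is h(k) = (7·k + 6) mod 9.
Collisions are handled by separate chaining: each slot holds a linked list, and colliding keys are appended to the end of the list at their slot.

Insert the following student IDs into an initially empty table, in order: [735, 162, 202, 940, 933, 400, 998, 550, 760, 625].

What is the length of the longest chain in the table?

735 -> bucket 3
162 -> bucket 6
202 -> bucket 7
940 -> bucket 7 (collision)
933 -> bucket 3 (collision)
400 -> bucket 7 (collision)
998 -> bucket 8
550 -> bucket 4
760 -> bucket 7 (collision)
625 -> bucket 7 (collision)
Final buckets:
0: .
1: .
2: .
3: 735 -> 933
4: 550
5: .
6: 162
7: 202 -> 940 -> 400 -> 760 -> 625
8: 998

5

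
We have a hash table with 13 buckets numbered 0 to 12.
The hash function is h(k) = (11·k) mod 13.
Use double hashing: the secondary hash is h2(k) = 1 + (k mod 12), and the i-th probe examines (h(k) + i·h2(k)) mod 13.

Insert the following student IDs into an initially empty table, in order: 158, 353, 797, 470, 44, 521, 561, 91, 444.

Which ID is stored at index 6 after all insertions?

158 hashes to 9; slot 9 is free → place at 9.
353 hashes to 9, h2=6; 9 taken → place at 2.
797 hashes to 5; slot 5 is free → place at 5.
470 hashes to 9, h2=3; 9 taken → place at 12.
44 hashes to 3; slot 3 is free → place at 3.
521 hashes to 11; slot 11 is free → place at 11.
561 hashes to 9, h2=10; 9 taken → place at 6.
91 hashes to 0; slot 0 is free → place at 0.
444 hashes to 9, h2=1; 9 taken → place at 10.
Table: [91, ∅, 353, 44, ∅, 797, 561, ∅, ∅, 158, 444, 521, 470]

561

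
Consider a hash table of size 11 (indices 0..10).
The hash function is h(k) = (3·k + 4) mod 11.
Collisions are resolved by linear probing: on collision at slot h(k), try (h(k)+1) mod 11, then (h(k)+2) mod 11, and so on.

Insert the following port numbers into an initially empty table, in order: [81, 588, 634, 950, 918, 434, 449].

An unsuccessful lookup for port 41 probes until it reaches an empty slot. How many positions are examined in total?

2

81 hashes to 5; slot 5 is free → place at 5.
588 hashes to 8; slot 8 is free → place at 8.
634 hashes to 3; slot 3 is free → place at 3.
950 hashes to 5; 5 taken → place at 6.
918 hashes to 8; 8 taken → place at 9.
434 hashes to 8; 8,9 taken → place at 10.
449 hashes to 9; 9,10 taken → place at 0.
Table: [449, ∅, ∅, 634, ∅, 81, 950, ∅, 588, 918, 434]
Lookup 41: h=6, probe 6,7 → slot 7 empty, not found.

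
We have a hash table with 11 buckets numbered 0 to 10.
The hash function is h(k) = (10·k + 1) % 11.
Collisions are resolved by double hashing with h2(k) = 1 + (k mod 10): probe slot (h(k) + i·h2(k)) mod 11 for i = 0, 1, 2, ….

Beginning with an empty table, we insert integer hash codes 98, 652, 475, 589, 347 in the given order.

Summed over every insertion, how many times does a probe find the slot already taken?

1

98: h=2 → slot 2
652: h=9 → slot 9
475: h=10 → slot 10
589: h=6 → slot 6
347: h=6, h2=8, probe 6,3 → slot 3
Table: [., ., 98, 347, ., ., 589, ., ., 652, 475]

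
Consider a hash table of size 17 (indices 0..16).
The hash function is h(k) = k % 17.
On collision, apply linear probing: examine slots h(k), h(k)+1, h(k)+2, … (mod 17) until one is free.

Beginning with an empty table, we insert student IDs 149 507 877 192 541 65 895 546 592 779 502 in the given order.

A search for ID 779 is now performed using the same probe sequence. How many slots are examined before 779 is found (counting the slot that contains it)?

149: h=13 → slot 13
507: h=14 → slot 14
877: h=10 → slot 10
192: h=5 → slot 5
541: h=14, probe 14,15 → slot 15
65: h=14, probe 14,15,16 → slot 16
895: h=11 → slot 11
546: h=2 → slot 2
592: h=14, probe 14,15,16,0 → slot 0
779: h=14, probe 14,15,16,0,1 → slot 1
502: h=9 → slot 9
Table: [592, 779, 546, _, _, 192, _, _, _, 502, 877, 895, _, 149, 507, 541, 65]
Lookup 779: h=14, probe 14,15,16,0,1 → found at 1.

5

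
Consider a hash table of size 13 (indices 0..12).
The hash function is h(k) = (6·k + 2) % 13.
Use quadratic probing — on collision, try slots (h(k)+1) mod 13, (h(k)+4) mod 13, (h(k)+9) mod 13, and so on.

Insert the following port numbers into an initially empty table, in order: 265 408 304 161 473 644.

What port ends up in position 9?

265: h=6 -> slot 6
408: h=6, probe 6,7 -> slot 7
304: h=6, probe 6,7,10 -> slot 10
161: h=6, probe 6,7,10,2 -> slot 2
473: h=6, probe 6,7,10,2,9 -> slot 9
644: h=5 -> slot 5
Table: [-, -, 161, -, -, 644, 265, 408, -, 473, 304, -, -]

473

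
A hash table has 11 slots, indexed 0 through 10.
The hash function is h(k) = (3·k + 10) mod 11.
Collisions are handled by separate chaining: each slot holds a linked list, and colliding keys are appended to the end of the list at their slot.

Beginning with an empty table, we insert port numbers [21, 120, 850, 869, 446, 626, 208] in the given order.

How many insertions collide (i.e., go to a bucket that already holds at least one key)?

21 -> bucket 7
120 -> bucket 7 (collision)
850 -> bucket 8
869 -> bucket 10
446 -> bucket 6
626 -> bucket 7 (collision)
208 -> bucket 7 (collision)
Final buckets:
0: ∅
1: ∅
2: ∅
3: ∅
4: ∅
5: ∅
6: 446
7: 21 -> 120 -> 626 -> 208
8: 850
9: ∅
10: 869

3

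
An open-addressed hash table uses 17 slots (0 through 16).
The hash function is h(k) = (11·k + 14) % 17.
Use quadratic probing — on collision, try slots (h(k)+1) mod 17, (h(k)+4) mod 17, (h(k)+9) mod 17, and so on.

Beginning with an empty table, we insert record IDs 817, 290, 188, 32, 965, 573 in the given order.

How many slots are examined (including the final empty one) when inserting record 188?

3

817: h=8 → slot 8
290: h=8, probe 8,9 → slot 9
188: h=8, probe 8,9,12 → slot 12
32: h=9, probe 9,10 → slot 10
965: h=4 → slot 4
573: h=10, probe 10,11 → slot 11
Table: [., ., ., ., 965, ., ., ., 817, 290, 32, 573, 188, ., ., ., .]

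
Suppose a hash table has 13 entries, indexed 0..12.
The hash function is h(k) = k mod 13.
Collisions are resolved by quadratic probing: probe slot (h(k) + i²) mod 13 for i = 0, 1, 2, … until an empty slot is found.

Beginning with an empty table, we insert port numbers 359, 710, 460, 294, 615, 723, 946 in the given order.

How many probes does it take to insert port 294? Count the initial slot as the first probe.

3

359: h=8 → slot 8
710: h=8, probe 8,9 → slot 9
460: h=5 → slot 5
294: h=8, probe 8,9,12 → slot 12
615: h=4 → slot 4
723: h=8, probe 8,9,12,4,11 → slot 11
946: h=10 → slot 10
Table: [—, —, —, —, 615, 460, —, —, 359, 710, 946, 723, 294]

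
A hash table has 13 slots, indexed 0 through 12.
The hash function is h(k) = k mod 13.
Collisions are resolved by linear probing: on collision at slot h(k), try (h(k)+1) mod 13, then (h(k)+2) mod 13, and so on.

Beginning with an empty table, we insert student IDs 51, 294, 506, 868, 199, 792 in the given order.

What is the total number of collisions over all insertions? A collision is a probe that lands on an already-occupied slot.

51 hashes to 12; slot 12 is free -> place at 12.
294 hashes to 8; slot 8 is free -> place at 8.
506 hashes to 12; 12 taken -> place at 0.
868 hashes to 10; slot 10 is free -> place at 10.
199 hashes to 4; slot 4 is free -> place at 4.
792 hashes to 12; 12,0 taken -> place at 1.
Table: [506, 792, —, —, 199, —, —, —, 294, —, 868, —, 51]

3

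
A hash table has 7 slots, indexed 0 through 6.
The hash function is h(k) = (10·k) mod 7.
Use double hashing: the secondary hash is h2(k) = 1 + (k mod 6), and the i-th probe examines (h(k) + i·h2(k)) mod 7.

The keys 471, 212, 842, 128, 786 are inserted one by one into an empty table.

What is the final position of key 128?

471: h=6 => slot 6
212: h=6, h2=3, probe 6,2 => slot 2
842: h=6, h2=3, probe 6,2,5 => slot 5
128: h=6, h2=3, probe 6,2,5,1 => slot 1
786: h=6, h2=1, probe 6,0 => slot 0
Table: [786, 128, 212, ∅, ∅, 842, 471]

1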